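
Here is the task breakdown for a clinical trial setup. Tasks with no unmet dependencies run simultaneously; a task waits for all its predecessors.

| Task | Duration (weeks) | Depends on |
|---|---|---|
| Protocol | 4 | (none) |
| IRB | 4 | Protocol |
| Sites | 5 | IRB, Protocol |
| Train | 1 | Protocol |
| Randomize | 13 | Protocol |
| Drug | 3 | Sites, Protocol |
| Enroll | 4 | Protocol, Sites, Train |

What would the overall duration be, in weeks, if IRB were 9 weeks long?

As given, the longest chain is Protocol→IRB→Sites→Enroll = 4+4+5+4 = 17, so the finish is 17 weeks.
IRB is on the critical path; changing it to 9 makes that path 22 weeks.
That remains the longest chain; total 22 weeks.

22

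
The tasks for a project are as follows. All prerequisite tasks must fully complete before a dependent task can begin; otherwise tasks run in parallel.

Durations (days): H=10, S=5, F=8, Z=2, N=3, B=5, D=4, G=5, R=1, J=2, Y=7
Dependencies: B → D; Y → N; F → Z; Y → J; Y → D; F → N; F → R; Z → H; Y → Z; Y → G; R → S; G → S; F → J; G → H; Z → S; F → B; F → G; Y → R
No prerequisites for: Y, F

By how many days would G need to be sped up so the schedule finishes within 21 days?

2

Current finish: 23 days; target: 21.
G is on every critical path, so each day cut from G cuts the finish by one (this holds down to a finish of 20).
Need 23 − 21 = 2 days off G → G becomes 3 days, finish becomes 21.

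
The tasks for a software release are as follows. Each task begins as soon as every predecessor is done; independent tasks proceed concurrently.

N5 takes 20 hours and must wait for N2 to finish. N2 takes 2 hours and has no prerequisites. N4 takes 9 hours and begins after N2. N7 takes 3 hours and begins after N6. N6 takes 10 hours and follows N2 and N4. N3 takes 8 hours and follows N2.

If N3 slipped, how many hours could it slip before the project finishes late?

Critical path: N2→N4→N6→N7 = 2+9+10+3 = 24, so the finish is 24 hours.
The longest chain containing N3 totals 10 hours.
Slack of N3 = 16 − 2 = 14 hours.

14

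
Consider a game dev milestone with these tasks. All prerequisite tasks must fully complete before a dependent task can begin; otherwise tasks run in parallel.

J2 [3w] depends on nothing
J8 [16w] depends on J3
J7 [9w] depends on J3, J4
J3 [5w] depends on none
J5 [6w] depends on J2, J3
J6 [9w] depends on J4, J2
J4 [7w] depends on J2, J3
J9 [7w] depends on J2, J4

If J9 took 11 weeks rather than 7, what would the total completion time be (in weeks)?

23

Actual critical path: J3→J4→J6 = 5+7+9 = 21 ⇒ 21 weeks.
J9 is off the critical path — its longest chain is 19 weeks, giving 2 of slack.
Now J3→J4→J9 = 5+7+11 = 23 is longest, so the finish becomes 23 weeks.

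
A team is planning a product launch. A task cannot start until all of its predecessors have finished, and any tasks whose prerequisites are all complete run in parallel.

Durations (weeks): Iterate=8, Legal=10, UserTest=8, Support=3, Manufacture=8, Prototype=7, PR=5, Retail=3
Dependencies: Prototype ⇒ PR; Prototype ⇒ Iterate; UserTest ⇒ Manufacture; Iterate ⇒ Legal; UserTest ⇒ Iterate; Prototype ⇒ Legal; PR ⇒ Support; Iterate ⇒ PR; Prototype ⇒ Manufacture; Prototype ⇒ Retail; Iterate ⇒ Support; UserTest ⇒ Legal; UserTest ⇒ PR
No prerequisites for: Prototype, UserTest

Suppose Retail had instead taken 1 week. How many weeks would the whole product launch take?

26

Baseline: UserTest→Iterate→Legal = 8+8+10 = 26 → 26 weeks.
Retail has 16 weeks of float (longest path through it is 10).
The critical path is still UserTest→Iterate→Legal; finish is now 26 weeks.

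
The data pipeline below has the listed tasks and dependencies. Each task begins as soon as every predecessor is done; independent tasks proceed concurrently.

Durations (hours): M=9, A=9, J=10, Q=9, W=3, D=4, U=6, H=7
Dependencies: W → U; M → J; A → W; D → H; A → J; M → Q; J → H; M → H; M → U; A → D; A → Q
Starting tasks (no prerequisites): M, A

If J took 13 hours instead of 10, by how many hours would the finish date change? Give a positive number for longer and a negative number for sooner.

Actual critical path: M→J→H = 9+10+7 = 26 ⇒ 26 hours.
J lies on that path, so at 13 hours the path becomes 29 hours.
That remains the longest chain; total 29 hours.
Change in finish: 29 − 26 = +3 hours.

3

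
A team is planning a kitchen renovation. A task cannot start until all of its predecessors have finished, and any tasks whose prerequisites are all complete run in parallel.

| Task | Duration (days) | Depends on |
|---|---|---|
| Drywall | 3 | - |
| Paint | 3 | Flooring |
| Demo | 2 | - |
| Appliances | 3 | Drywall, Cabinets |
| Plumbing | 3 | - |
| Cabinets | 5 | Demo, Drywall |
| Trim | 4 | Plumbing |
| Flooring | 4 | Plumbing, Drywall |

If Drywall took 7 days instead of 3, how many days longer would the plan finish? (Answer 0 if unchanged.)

4

Actual critical path: Drywall→Cabinets→Appliances = 3+5+3 = 11 ⇒ 11 days.
Drywall is on the critical path; changing it to 7 makes that path 15 days.
No other chain overtakes it, so the finish is 15 days.
Change in finish: 15 − 11 = +4 days.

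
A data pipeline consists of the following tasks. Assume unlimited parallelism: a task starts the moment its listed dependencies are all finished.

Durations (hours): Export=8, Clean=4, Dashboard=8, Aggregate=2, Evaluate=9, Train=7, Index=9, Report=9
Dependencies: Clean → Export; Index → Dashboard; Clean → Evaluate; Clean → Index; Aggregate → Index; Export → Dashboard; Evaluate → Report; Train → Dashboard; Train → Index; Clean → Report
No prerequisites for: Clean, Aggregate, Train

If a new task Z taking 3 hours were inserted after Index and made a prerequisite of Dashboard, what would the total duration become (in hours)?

Originally the plan takes 24 hours.
With Z inserted, Dashboard now waits for max(Export, Index, Train, Z).
New critical path: Train→Index→Z→Dashboard = 7+9+3+8 = 27 ⇒ 27 hours.

27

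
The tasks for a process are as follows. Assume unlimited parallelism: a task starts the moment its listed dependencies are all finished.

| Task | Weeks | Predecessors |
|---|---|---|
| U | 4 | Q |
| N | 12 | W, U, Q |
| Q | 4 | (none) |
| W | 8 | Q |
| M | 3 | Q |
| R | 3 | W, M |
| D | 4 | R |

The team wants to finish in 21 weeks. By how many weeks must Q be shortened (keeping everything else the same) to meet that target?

Current finish: 24 weeks; target: 21.
Q is on every critical path, so each week cut from Q cuts the finish by one (this holds down to a finish of 21).
Need 24 − 21 = 3 weeks off Q → Q becomes 1 week, finish becomes 21.

3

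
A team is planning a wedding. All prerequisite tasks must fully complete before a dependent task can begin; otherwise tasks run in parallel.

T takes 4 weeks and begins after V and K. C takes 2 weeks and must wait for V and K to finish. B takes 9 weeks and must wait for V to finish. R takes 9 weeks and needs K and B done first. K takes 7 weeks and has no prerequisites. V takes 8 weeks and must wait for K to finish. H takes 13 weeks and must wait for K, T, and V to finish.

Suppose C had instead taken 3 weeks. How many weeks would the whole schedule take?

33

Critical path before the change: K→V→B→R = 7+8+9+9 = 33 giving 33 weeks.
C has 16 weeks of float (longest path through it is 17).
No other chain overtakes it, so the finish is 33 weeks.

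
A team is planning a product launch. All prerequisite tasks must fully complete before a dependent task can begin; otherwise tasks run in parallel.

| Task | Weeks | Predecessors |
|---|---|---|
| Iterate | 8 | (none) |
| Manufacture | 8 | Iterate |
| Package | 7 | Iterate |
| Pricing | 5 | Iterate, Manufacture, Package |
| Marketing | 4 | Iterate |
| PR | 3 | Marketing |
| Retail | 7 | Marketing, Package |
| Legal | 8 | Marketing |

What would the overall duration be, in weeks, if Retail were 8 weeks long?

23

Actual critical path: Iterate→Package→Retail = 8+7+7 = 22 ⇒ 22 weeks.
Retail lies on that path, so at 8 weeks the path becomes 23 weeks.
No other chain overtakes it, so the finish is 23 weeks.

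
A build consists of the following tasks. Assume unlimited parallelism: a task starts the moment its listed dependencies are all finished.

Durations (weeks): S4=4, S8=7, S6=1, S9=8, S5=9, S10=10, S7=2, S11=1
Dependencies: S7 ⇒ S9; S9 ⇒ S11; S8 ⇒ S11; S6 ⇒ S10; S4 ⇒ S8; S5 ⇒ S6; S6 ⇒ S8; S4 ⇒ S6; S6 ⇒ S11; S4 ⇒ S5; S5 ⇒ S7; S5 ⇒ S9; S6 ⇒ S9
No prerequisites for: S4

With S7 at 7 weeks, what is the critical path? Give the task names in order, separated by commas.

S4, S5, S7, S9, S11

Actual critical path: S4→S5→S7→S9→S11 = 4+9+2+8+1 = 24 ⇒ 24 weeks.
Since S7 is critical, the +5 change carries straight to that chain (now 29 weeks).
No other chain overtakes it, so the finish is 29 weeks.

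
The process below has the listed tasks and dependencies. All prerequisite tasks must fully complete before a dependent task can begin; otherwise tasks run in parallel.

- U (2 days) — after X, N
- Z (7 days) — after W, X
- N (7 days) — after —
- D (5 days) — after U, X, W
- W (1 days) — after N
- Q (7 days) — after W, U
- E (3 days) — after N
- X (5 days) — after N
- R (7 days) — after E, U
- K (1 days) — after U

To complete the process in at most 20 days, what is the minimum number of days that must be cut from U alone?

1

Current finish: 21 days; target: 20.
U is on every critical path, so each day cut from U cuts the finish by one (this holds down to a finish of 20).
Need 21 − 20 = 1 day off U → U becomes 1 day, finish becomes 20.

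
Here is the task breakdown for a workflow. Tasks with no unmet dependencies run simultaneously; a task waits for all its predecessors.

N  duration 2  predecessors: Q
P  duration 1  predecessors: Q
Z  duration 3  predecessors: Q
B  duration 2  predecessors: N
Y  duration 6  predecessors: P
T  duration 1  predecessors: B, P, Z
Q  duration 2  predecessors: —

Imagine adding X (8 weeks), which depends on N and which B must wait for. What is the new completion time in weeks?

15

Originally the schedule takes 9 weeks.
With X inserted, B now waits for max(N, X).
New critical path: Q→N→X→B→T = 2+2+8+2+1 = 15 ⇒ 15 weeks.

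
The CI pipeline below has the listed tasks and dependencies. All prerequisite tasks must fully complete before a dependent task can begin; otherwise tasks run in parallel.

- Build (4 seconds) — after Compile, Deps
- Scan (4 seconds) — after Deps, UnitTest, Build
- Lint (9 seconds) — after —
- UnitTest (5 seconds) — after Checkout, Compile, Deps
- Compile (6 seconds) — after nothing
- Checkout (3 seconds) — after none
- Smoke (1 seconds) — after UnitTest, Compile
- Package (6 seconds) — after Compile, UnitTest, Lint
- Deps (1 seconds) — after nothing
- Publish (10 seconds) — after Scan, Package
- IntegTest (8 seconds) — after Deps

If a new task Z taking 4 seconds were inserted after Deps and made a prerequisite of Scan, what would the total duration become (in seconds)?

27

Originally the project takes 27 seconds.
With Z inserted, Scan now waits for max(Deps, UnitTest, Build, Z).
New critical path: Compile→UnitTest→Package→Publish = 6+5+6+10 = 27 ⇒ 27 seconds.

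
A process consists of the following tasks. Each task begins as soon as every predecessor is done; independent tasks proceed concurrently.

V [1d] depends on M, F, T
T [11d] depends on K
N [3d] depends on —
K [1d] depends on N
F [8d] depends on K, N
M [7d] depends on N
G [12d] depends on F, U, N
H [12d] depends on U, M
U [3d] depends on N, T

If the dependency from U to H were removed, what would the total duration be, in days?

30

Before: longest chain N→K→T→U→H = 3+1+11+3+12 = 30, finish 30.
Without U→H, H's earliest start moves from 18 to 10.
The longest chain is now N→K→T→U→G = 3+1+11+3+12 = 30, so the plan takes 30 days.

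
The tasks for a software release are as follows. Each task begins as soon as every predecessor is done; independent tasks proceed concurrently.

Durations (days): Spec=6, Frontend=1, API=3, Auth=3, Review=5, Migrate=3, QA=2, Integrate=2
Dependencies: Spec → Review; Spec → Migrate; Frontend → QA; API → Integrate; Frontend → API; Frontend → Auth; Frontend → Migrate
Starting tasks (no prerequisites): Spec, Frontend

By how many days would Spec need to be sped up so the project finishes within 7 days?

4

Current finish: 11 days; target: 7.
Spec is on every critical path, so each day cut from Spec cuts the finish by one (this holds down to a finish of 6).
Need 11 − 7 = 4 days off Spec → Spec becomes 2 days, finish becomes 7.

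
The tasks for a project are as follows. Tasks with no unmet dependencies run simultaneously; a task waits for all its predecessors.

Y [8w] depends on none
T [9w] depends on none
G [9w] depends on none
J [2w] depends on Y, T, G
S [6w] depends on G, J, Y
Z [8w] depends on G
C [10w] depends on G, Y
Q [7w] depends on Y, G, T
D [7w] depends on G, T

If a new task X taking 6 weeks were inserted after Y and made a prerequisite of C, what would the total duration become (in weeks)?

Originally the project takes 19 weeks.
With X inserted, C now waits for max(G, Y, X).
New critical path: Y→X→C = 8+6+10 = 24 ⇒ 24 weeks.

24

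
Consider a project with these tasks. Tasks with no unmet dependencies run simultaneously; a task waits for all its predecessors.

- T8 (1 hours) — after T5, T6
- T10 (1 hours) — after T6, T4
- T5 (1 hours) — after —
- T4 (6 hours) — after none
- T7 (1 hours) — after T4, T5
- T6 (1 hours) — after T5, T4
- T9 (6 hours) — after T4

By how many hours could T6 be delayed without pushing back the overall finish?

4

T4→T9 = 6+6 = 12 sets the makespan at 12 hours.
T6 finishes as early as 7 and must finish by 11.
Slack of T6 = 10 − 6 = 4 hours.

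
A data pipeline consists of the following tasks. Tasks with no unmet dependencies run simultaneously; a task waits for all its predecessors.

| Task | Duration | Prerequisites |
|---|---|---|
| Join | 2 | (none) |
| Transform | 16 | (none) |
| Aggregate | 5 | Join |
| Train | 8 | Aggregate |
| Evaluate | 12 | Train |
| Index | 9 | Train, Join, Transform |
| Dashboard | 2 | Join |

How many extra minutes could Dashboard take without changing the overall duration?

23

Critical path: Join→Aggregate→Train→Evaluate = 2+5+8+12 = 27, so the finish is 27 minutes.
The longest chain containing Dashboard totals 4 minutes.
Float = 27 − 4 = 23.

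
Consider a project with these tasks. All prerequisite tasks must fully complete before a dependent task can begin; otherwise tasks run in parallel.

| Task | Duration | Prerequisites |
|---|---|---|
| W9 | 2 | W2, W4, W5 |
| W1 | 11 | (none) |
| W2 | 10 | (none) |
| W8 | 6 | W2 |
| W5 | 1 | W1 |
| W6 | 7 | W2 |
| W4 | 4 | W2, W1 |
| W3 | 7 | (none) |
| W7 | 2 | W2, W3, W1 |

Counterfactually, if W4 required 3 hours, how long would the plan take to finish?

Actual critical path: W1→W4→W9 = 11+4+2 = 17 ⇒ 17 hours.
W4 is on the critical path; changing it to 3 makes that path 16 hours.
Now W2→W6 = 10+7 = 17 is longest, so the finish becomes 17 hours.

17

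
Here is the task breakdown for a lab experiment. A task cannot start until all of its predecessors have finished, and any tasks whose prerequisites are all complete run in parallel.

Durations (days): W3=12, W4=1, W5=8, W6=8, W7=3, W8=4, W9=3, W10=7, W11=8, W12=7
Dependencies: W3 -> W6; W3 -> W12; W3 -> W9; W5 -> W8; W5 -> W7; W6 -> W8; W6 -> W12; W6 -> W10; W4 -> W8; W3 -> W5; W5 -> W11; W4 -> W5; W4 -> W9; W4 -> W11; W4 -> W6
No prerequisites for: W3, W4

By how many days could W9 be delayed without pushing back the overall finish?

13

The longest chain is W3→W5→W11 = 12+8+8 = 28; overall finish 28 days.
The longest chain containing W9 totals 15 days.
So W9 can slip 28 − 15 = 13 days.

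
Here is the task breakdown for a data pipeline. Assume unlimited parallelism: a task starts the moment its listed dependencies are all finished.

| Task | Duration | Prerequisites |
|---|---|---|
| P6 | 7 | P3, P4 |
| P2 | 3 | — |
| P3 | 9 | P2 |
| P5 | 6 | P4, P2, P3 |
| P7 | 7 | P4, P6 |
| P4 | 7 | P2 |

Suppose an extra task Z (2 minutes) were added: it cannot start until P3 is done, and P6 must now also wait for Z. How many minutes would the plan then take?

28

Originally the plan takes 26 minutes.
With Z inserted, P6 now waits for max(P3, P4, Z).
New critical path: P2→P3→Z→P6→P7 = 3+9+2+7+7 = 28 ⇒ 28 minutes.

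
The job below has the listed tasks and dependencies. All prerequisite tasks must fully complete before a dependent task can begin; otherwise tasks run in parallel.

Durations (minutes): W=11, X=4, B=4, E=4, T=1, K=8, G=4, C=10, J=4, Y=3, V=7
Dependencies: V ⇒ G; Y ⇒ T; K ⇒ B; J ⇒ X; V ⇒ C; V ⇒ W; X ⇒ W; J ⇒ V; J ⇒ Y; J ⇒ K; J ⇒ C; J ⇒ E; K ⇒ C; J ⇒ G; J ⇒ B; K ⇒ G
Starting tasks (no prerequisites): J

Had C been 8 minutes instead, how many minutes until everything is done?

22

The binding path is J→K→C = 4+8+10 = 22; finish at 22 minutes.
C lies on that path, so at 8 minutes the path becomes 20 minutes.
New critical path: J→V→W = 4+7+11 = 22 ⇒ 22 minutes.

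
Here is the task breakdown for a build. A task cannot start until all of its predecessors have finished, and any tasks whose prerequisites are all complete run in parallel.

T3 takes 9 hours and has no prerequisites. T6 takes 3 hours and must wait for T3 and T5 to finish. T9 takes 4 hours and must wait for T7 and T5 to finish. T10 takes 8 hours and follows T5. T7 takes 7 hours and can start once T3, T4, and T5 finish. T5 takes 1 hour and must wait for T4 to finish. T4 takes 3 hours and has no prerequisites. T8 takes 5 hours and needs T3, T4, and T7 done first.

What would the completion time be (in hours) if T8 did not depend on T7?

20

Original critical path: T3→T7→T8 = 9+7+5 = 21 ⇒ 21 hours.
Without T7→T8, T8's earliest start moves from 16 to 9.
New critical path: T3→T7→T9 = 9+7+4 = 20 ⇒ 20 hours.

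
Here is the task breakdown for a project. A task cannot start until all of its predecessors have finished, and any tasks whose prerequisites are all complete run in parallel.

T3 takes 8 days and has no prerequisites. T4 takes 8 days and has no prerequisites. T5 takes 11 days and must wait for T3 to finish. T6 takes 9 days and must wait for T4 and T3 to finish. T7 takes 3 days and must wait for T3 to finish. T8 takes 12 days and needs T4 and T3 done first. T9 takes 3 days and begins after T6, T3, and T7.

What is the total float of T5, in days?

1

The longest chain is T3→T6→T9 = 8+9+3 = 20; overall finish 20 days.
T5 finishes as early as 19 and must finish by 20.
Slack of T5 = 9 − 8 = 1 day.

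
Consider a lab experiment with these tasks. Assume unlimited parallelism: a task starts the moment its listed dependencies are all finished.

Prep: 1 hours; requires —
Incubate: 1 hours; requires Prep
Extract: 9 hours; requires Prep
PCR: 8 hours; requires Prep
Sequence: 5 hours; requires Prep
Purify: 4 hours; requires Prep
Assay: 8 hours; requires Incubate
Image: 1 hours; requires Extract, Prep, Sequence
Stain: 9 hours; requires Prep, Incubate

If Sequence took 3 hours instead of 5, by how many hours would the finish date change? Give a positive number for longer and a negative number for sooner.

Critical path before the change: Prep→Incubate→Stain = 1+1+9 = 11 giving 11 hours.
Sequence has 4 hours of float (longest path through it is 7).
That remains the longest chain; total 11 hours.
Change in finish: 11 − 11 = +0 hours.

0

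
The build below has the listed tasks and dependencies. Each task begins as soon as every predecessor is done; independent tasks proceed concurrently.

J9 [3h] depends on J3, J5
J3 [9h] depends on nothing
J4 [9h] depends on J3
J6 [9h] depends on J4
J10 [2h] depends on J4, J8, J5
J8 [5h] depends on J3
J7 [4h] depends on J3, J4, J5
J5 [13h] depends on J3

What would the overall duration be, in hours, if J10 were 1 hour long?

As given, the longest chain is J3→J4→J6 = 9+9+9 = 27, so the finish is 27 hours.
The longest path through J10 is only 24 hours, so J10 has float 3.
No other chain overtakes it, so the finish is 27 hours.

27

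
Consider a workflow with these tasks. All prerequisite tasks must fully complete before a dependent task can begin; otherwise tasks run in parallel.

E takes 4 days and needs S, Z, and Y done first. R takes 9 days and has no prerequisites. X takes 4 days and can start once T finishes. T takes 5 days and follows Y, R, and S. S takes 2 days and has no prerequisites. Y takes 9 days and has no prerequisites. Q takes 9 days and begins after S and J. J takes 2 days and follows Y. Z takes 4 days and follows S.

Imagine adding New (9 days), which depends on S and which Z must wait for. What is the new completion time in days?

Originally the workflow takes 20 days.
With New inserted, Z now waits for max(S, New).
New critical path: Y→J→Q = 9+2+9 = 20 ⇒ 20 days.

20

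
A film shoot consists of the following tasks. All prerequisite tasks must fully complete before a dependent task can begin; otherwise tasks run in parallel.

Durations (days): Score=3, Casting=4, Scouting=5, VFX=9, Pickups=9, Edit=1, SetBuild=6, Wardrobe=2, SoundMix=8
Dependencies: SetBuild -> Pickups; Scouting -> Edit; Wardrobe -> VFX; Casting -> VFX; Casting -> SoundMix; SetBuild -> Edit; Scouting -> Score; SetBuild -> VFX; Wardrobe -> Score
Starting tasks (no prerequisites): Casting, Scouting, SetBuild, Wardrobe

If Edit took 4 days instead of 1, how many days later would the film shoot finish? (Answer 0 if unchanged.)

0

The binding path is SetBuild→Pickups = 6+9 = 15; finish at 15 days.
The longest path through Edit is only 7 days, so Edit has float 8.
No other chain overtakes it, so the finish is 15 days.
Change in finish: 15 − 15 = +0 days.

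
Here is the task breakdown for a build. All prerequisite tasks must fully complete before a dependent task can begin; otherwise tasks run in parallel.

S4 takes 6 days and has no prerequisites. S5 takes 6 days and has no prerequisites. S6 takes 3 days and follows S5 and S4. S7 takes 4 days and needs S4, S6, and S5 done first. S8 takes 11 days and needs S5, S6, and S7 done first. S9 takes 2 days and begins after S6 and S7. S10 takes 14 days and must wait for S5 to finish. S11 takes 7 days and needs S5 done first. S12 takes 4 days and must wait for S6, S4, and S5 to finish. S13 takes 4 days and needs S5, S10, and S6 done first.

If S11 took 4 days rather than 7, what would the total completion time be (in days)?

The binding path is S4→S6→S7→S8 = 6+3+4+11 = 24; finish at 24 days.
S11 has 11 days of float (longest path through it is 13).
No other chain overtakes it, so the finish is 24 days.

24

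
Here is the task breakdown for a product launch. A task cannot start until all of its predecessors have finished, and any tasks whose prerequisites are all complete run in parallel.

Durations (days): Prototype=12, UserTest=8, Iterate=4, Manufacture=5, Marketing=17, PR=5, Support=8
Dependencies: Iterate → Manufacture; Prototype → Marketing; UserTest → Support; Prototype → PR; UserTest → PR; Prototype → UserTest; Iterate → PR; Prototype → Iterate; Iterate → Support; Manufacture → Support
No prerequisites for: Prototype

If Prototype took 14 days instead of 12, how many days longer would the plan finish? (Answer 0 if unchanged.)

The binding path is Prototype→Iterate→Manufacture→Support = 12+4+5+8 = 29; finish at 29 days.
Since Prototype is critical, the +2 change carries straight to that chain (now 31 days).
That remains the longest chain; total 31 days.
Change in finish: 31 − 29 = +2 days.

2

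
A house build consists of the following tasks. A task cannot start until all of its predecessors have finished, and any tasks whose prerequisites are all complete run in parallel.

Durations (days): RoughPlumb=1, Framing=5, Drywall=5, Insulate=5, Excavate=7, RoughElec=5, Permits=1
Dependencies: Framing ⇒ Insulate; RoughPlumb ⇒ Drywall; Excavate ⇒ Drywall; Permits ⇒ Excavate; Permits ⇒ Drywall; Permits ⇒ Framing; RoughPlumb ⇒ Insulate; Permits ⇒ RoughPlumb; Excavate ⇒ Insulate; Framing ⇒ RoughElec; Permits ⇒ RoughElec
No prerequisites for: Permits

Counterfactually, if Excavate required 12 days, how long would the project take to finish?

18

As given, the longest chain is Permits→Excavate→Insulate = 1+7+5 = 13, so the finish is 13 days.
Excavate is on the critical path; changing it to 12 makes that path 18 days.
The critical path is still Permits→Excavate→Insulate; finish is now 18 days.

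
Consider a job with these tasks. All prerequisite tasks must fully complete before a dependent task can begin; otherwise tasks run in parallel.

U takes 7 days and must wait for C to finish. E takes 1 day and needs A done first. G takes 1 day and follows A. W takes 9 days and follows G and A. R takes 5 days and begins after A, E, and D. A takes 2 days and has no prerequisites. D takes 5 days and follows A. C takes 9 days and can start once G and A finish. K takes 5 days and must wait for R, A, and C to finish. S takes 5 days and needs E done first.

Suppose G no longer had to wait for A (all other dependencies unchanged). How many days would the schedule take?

18

Before: longest chain A→G→C→U = 2+1+9+7 = 19, finish 19.
Without A→G, G's earliest start moves from 2 to 0.
After: A→C→U = 2+9+7 = 18 → 18 days.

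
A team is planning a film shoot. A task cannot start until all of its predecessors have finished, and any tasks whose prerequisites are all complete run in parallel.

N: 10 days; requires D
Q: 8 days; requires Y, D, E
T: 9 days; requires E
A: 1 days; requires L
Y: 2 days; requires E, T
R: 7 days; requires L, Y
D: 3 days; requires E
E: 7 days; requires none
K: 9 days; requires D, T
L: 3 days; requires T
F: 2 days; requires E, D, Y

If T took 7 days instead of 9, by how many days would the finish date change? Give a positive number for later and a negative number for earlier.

-2

Critical path before the change: E→T→Y→Q = 7+9+2+8 = 26 giving 26 days.
Since T is critical, the -2 change carries straight to that chain (now 24 days).
No other chain overtakes it, so the finish is 24 days.
Change in finish: 24 − 26 = -2 days.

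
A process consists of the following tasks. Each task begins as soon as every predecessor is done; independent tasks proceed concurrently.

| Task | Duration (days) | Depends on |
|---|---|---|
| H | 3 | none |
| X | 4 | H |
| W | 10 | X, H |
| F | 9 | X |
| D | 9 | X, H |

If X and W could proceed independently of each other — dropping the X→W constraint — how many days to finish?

Before: longest chain H→X→W = 3+4+10 = 17, finish 17.
Without X→W, W's earliest start moves from 7 to 3.
New critical path: H→X→F = 3+4+9 = 16 ⇒ 16 days.

16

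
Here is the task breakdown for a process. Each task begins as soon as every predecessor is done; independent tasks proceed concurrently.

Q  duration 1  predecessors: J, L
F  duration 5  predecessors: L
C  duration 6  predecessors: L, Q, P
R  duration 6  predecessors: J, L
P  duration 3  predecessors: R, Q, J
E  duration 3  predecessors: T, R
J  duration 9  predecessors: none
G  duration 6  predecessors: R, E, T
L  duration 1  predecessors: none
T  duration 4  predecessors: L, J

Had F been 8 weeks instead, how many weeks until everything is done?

24

As given, the longest chain is J→R→E→G = 9+6+3+6 = 24, so the finish is 24 weeks.
F has 18 weeks of float (longest path through it is 6).
That remains the longest chain; total 24 weeks.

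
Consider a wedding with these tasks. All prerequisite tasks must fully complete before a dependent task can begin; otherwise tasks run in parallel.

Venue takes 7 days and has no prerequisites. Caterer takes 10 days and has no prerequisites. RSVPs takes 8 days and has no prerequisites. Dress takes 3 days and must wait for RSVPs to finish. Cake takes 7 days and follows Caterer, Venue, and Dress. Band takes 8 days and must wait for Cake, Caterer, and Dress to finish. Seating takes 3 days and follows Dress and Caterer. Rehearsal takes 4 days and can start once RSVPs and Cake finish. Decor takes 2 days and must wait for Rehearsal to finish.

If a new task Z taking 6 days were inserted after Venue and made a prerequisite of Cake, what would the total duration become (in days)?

28

Originally the project takes 26 days.
With Z inserted, Cake now waits for max(Caterer, Venue, Dress, Z).
New critical path: Venue→Z→Cake→Band = 7+6+7+8 = 28 ⇒ 28 days.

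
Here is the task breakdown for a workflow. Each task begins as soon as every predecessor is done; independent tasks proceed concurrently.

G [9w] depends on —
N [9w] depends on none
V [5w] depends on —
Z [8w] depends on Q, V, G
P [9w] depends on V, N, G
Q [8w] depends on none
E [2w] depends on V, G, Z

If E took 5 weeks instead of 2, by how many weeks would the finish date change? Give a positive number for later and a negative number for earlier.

3

Baseline: G→Z→E = 9+8+2 = 19 → 19 weeks.
E lies on that path, so at 5 weeks the path becomes 22 weeks.
The critical path is still G→Z→E; finish is now 22 weeks.
Change in finish: 22 − 19 = +3 weeks.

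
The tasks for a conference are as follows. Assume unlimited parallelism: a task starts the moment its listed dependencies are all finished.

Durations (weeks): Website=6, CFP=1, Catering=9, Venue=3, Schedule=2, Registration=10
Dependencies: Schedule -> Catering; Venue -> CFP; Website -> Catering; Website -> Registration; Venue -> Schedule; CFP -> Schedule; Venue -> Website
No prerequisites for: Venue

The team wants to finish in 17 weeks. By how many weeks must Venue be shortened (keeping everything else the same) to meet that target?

Current finish: 19 weeks; target: 17.
Venue is on every critical path, so each week cut from Venue cuts the finish by one (this holds down to a finish of 17).
Need 19 − 17 = 2 weeks off Venue → Venue becomes 1 week, finish becomes 17.

2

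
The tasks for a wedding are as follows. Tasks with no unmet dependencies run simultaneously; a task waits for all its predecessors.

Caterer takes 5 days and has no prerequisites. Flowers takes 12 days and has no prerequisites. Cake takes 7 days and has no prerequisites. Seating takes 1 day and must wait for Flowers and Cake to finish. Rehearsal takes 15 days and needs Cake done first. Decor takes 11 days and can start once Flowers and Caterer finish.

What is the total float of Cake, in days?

The longest chain is Flowers→Decor = 12+11 = 23; overall finish 23 days.
Longest path through Cake: 22 days (earliest finish 7, latest finish 8).
Slack of Cake = 1 − 0 = 1 day.

1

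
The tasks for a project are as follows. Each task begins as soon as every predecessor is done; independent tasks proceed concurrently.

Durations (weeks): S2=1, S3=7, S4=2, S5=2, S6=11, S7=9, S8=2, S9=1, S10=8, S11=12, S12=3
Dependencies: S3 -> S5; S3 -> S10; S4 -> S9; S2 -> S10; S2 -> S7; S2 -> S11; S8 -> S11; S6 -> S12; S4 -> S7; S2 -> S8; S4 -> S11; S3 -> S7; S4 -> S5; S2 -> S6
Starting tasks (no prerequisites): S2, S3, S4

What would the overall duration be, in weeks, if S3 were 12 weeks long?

As given, the longest chain is S3→S7 = 7+9 = 16, so the finish is 16 weeks.
Since S3 is critical, the +5 change carries straight to that chain (now 21 weeks).
The critical path is still S3→S7; finish is now 21 weeks.

21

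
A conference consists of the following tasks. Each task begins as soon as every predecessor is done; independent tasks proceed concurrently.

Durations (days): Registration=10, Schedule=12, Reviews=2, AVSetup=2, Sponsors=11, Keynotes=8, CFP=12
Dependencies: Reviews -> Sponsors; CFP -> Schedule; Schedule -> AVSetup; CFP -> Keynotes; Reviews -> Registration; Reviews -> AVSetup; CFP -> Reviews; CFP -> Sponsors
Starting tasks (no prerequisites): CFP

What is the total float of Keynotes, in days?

6

Critical path: CFP→Schedule→AVSetup = 12+12+2 = 26, so the finish is 26 days.
The longest chain containing Keynotes totals 20 days.
So Keynotes can slip 26 − 20 = 6 days.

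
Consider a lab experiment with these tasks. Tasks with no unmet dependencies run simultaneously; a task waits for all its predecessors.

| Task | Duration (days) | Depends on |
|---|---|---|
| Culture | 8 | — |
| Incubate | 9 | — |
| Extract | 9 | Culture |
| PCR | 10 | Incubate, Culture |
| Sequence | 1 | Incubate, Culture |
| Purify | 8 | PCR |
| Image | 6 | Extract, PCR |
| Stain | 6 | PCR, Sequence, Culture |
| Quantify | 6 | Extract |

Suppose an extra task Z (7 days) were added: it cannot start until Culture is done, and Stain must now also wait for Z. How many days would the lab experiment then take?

Originally the lab experiment takes 27 days.
With Z inserted, Stain now waits for max(PCR, Sequence, Culture, Z).
New critical path: Incubate→PCR→Purify = 9+10+8 = 27 ⇒ 27 days.

27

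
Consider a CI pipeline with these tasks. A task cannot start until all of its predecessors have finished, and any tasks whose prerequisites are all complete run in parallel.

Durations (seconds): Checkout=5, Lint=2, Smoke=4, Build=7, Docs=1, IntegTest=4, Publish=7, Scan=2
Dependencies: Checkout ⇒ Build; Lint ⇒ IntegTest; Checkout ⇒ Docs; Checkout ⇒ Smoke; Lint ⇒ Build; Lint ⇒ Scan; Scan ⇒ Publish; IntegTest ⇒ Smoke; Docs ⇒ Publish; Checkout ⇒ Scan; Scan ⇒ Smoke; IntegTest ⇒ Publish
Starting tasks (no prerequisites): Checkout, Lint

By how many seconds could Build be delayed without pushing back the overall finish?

Critical path: Checkout→Scan→Publish = 5+2+7 = 14, so the finish is 14 seconds.
Build finishes as early as 12 and must finish by 14.
So Build can slip 14 − 12 = 2 seconds.

2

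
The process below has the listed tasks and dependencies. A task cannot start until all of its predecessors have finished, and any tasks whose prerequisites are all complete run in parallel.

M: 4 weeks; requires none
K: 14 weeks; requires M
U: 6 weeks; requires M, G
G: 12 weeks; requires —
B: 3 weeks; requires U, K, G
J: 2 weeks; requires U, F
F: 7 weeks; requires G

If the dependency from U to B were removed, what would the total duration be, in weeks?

21

Original critical path: M→K→B = 4+14+3 = 21 ⇒ 21 weeks.
Dropping U→B doesn't change B's earliest start (18); another predecessor still binds.
After: M→K→B = 4+14+3 = 21 → 21 weeks.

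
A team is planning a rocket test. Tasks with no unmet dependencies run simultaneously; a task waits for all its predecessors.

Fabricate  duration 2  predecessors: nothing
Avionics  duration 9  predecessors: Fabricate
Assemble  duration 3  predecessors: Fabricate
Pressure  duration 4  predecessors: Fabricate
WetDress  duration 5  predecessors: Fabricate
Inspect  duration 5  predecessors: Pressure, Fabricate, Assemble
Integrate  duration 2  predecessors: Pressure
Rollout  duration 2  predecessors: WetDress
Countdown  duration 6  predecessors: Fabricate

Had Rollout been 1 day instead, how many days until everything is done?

11

Baseline: Fabricate→Avionics = 2+9 = 11 → 11 days.
The longest path through Rollout is only 9 days, so Rollout has float 2.
No other chain overtakes it, so the finish is 11 days.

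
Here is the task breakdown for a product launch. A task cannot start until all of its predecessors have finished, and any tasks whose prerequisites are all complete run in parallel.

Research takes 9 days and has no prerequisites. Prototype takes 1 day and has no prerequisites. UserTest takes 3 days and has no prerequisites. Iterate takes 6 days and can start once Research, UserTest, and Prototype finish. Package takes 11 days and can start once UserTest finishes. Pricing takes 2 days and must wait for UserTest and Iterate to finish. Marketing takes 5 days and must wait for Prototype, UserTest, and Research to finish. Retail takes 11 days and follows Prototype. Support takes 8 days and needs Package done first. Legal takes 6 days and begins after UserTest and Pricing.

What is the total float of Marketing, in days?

9

Research→Iterate→Pricing→Legal = 9+6+2+6 = 23 sets the makespan at 23 days.
Marketing finishes as early as 14 and must finish by 23.
Slack of Marketing = 18 − 9 = 9 days.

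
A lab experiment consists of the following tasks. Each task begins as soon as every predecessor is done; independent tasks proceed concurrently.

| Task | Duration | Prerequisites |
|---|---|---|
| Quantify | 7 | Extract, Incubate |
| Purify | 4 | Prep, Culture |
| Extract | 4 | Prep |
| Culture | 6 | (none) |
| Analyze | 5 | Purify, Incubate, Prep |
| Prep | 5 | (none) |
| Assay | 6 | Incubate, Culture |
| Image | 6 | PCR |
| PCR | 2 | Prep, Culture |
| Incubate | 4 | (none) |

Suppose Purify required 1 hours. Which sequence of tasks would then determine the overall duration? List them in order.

Critical path before the change: Prep→Extract→Quantify = 5+4+7 = 16 giving 16 hours.
The longest path through Purify is only 15 hours, so Purify has float 1.
That remains the longest chain; total 16 hours.

Prep, Extract, Quantify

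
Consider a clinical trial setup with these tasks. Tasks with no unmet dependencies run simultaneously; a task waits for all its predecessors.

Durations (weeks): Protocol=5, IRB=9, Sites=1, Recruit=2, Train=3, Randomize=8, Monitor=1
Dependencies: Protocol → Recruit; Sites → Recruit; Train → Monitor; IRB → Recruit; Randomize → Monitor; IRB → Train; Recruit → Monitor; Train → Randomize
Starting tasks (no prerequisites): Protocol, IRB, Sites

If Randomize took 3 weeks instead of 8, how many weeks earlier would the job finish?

Critical path before the change: IRB→Train→Randomize→Monitor = 9+3+8+1 = 21 giving 21 weeks.
Randomize is on the critical path; changing it to 3 makes that path 16 weeks.
No other chain overtakes it, so the finish is 16 weeks.
Change in finish: 16 − 21 = -5 weeks.

5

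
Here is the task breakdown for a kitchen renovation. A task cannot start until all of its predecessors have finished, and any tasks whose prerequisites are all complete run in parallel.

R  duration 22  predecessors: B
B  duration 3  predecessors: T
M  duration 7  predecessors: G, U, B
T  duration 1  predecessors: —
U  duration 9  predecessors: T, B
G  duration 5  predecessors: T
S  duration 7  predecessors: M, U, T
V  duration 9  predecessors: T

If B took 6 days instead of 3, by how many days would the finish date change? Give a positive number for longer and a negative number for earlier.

3

Baseline: T→B→U→M→S = 1+3+9+7+7 = 27 → 27 days.
Since B is critical, the +3 change carries straight to that chain (now 30 days).
The critical path is still T→B→U→M→S; finish is now 30 days.
Change in finish: 30 − 27 = +3 days.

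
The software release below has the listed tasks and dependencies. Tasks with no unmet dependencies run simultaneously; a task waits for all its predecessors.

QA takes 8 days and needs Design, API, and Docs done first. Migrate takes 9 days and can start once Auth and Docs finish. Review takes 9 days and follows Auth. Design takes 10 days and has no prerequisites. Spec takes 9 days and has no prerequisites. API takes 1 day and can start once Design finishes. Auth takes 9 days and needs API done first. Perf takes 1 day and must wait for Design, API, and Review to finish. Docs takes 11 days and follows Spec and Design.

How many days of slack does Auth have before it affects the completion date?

0

Design→API→Auth→Review→Perf = 10+1+9+9+1 = 30 sets the makespan at 30 days.
Auth finishes as early as 20 and must finish by 20.
So Auth can slip 20 − 20 = 0 days.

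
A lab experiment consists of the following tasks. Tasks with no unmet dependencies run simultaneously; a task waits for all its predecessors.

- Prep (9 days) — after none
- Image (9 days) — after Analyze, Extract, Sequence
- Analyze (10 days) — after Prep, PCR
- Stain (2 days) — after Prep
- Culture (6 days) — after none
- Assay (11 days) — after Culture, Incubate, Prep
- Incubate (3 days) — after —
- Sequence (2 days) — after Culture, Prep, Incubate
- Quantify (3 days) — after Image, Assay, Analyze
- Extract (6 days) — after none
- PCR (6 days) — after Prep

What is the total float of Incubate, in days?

The longest chain is Prep→PCR→Analyze→Image→Quantify = 9+6+10+9+3 = 37; overall finish 37 days.
Incubate finishes as early as 3 and must finish by 23.
So Incubate can slip 23 − 3 = 20 days.

20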